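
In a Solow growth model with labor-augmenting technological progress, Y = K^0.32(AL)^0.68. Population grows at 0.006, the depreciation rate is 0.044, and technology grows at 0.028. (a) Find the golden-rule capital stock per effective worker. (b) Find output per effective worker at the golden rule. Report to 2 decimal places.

Capital per effective worker breaks even when investment replaces (n + g + δ)·k; here n + g + δ = 0.078.
Golden rule sets MPK = n+g+δ: 0.32·k^(0.32−1) = 0.078, so k_gold = (0.32/0.078)^(1/0.68) ≈ 7.9717.
y_gold = 7.9717^0.32 ≈ 1.9431.

(a) k_gold ≈ 7.97; (b) y_gold ≈ 1.94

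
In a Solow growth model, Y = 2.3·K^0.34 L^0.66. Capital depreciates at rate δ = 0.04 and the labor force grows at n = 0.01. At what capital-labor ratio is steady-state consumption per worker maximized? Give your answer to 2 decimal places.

k_gold ≈ 64.48

Break-even investment rate: n + δ = 0.01 + 0.04 = 0.05.
Golden rule sets MPK = n+δ: 0.34·2.3·k^(0.34−1) = 0.05, so k_gold = (0.34·2.3/0.05)^(1/0.66) ≈ 64.4837.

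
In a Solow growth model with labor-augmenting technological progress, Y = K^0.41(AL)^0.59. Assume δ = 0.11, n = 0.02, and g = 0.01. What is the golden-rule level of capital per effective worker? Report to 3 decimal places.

k_gold ≈ 6.179

Capital per effective worker breaks even when investment replaces (n + g + δ)·k; here n + g + δ = 0.14.
Maximizing c = f(k) − (n+g+δ)·k gives f'(k) = n+g+δ, i.e. 0.41·k^(0.41−1) = 0.14, so k_gold = (0.41/0.14)^(1/0.59) ≈ 6.1793.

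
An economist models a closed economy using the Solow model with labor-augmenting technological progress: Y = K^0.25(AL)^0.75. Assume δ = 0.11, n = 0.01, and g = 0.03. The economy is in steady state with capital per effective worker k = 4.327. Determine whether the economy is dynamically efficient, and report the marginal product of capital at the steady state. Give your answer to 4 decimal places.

Break-even investment rate: n + g + δ = 0.01 + 0.03 + 0.11 = 0.15.
MPK = 0.25·k^(0.25−1) = 0.25·4.327^(-0.75) ≈ 0.0833.
MPK < 0.15, so the economy is dynamically inefficient (over-saving).

dynamically inefficient; MPK ≈ 0.0833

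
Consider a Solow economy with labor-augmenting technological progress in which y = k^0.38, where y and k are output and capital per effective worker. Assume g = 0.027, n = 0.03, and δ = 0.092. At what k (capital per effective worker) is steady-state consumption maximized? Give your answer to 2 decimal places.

Capital per effective worker breaks even when investment replaces (n + g + δ)·k; here n + g + δ = 0.149.
Setting f'(k) = n+g+δ gives 0.38·k^(0.38−1) = 0.149, hence k_gold = (0.38/0.149)^(1/0.62) ≈ 4.5269.

k_gold ≈ 4.53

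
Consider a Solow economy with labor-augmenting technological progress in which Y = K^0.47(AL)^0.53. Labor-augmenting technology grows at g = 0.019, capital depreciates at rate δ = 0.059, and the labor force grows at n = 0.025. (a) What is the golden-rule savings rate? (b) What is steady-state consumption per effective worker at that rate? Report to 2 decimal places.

(a) s_gold = 0.47; (b) c_gold ≈ 2.04

Capital per effective worker breaks even when investment replaces (n + g + δ)·k; here n + g + δ = 0.103.
For Cobb-Douglas, s_gold equals capital's share: s_gold = 0.47.
Maximizing c = f(k) − (n+g+δ)·k gives f'(k) = n+g+δ, i.e. 0.47·k^(0.47−1) = 0.103, so k_gold = (0.47/0.103)^(1/0.53) ≈ 17.5343.
y_gold = 17.5343^0.47 ≈ 3.8426; c_gold = (1−0.47)·y_gold ≈ 2.0366.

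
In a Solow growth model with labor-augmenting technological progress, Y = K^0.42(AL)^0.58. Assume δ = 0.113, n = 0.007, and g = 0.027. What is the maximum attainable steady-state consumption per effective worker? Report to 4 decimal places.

The effective depreciation rate is n + g + δ = 0.007 + 0.027 + 0.113 = 0.147.
Maximizing c = f(k) − (n+g+δ)·k gives f'(k) = n+g+δ, i.e. 0.42·k^(0.42−1) = 0.147, so k_gold = (0.42/0.147)^(1/0.58) ≈ 6.1107.
y_gold = 6.1107^0.42 ≈ 2.1387.
c_gold = y_gold − (n+g+δ)·k_gold = 2.1387 − 0.147·6.1107 ≈ 1.2405.

c_gold ≈ 1.2405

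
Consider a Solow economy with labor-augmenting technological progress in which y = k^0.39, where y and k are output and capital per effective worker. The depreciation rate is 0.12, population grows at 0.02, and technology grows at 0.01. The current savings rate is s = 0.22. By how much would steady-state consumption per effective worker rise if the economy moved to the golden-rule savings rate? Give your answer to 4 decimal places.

Δc ≈ 0.1273

The effective depreciation rate is n + g + δ = 0.02 + 0.01 + 0.12 = 0.15.
Current steady state (s = 0.22): k* = (0.22/0.15)^(1/0.61) ≈ 1.8736, y* = 1.8736^0.39 ≈ 1.2774, c* = (1−0.22)·1.2774 ≈ 0.9964.
Golden rule sets MPK = n+g+δ: 0.39·k^(0.39−1) = 0.15, so k_gold = (0.39/0.15)^(1/0.61) ≈ 4.7894.
y_gold = 4.7894^0.39 ≈ 1.8421, c_gold = y_gold − 0.15·k_gold ≈ 1.1237.
Gain: Δc = 1.1237 − 0.9964 ≈ 0.1273.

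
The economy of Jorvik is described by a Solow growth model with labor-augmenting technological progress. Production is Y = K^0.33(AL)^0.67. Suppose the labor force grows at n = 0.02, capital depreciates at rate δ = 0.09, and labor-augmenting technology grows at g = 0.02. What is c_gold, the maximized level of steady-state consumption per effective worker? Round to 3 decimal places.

c_gold ≈ 1.060

Break-even investment rate: n + g + δ = 0.02 + 0.02 + 0.09 = 0.13.
Setting f'(k) = n+g+δ gives 0.33·k^(0.33−1) = 0.13, hence k_gold = (0.33/0.13)^(1/0.67) ≈ 4.0164.
y_gold = 4.0164^0.33 ≈ 1.5822.
c_gold = y_gold − (n+g+δ)·k_gold = 1.5822 − 0.13·4.0164 ≈ 1.0601.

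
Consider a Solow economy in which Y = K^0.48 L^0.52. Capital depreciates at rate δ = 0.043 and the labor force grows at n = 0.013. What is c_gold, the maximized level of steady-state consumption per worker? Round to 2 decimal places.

The effective depreciation rate is n + δ = 0.013 + 0.043 = 0.056.
At the golden rule the marginal product of capital equals n+δ: 0.48·k^(0.48−1) = 0.056. Solving, k_gold = (0.48/0.056)^(1/0.52) ≈ 62.2778.
y_gold = 62.2778^0.48 ≈ 7.2657.
c_gold = y_gold − (n+δ)·k_gold = 7.2657 − 0.056·62.2778 ≈ 3.7782.

c_gold ≈ 3.78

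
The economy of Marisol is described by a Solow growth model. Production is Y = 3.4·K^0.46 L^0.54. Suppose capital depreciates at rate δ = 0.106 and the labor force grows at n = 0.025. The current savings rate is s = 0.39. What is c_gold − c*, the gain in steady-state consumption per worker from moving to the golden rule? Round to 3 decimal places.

n + δ = 0.025 + 0.106 = 0.131.
Current steady state (s = 0.39): k* = (0.39·3.4/0.131)^(1/0.54) ≈ 72.7135, y* = 3.4·72.7135^0.46 ≈ 24.4243, c* = (1−0.39)·24.4243 ≈ 14.8988.
Maximizing c = f(k) − (n+δ)·k gives f'(k) = n+δ, i.e. 0.46·3.4·k^(0.46−1) = 0.131, so k_gold = (0.46·3.4/0.131)^(1/0.54) ≈ 98.7144.
y_gold = 3.4·98.7144^0.46 ≈ 28.1121, c_gold = y_gold − 0.131·k_gold ≈ 15.1806.
Gain: Δc = 15.1806 − 14.8988 ≈ 0.2817.

Δc ≈ 0.282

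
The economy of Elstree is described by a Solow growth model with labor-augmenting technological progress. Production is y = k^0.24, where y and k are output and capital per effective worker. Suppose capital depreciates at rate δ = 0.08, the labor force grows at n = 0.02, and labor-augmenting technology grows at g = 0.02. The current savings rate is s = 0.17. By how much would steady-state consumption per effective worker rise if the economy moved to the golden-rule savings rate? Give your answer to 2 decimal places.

Δc ≈ 0.02

Capital per effective worker breaks even when investment replaces (n + g + δ)·k; here n + g + δ = 0.12.
Current steady state (s = 0.17): k* = (0.17/0.12)^(1/0.76) ≈ 1.5814, y* = 1.5814^0.24 ≈ 1.1163, c* = (1−0.17)·1.1163 ≈ 0.9265.
At the golden rule the marginal product of capital equals n+g+δ: 0.24·k^(0.24−1) = 0.12. Solving, k_gold = (0.24/0.12)^(1/0.76) ≈ 2.4894.
y_gold = 2.4894^0.24 ≈ 1.2447, c_gold = y_gold − 0.12·k_gold ≈ 0.9460.
Gain: Δc = 0.9460 − 0.9265 ≈ 0.0195.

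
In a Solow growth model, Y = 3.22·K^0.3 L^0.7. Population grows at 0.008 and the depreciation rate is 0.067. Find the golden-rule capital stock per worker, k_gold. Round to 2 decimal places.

k_gold ≈ 38.51

Break-even investment rate: n + δ = 0.008 + 0.067 = 0.075.
Maximizing c = f(k) − (n+δ)·k gives f'(k) = n+δ, i.e. 0.3·3.22·k^(0.3−1) = 0.075, so k_gold = (0.3·3.22/0.075)^(1/0.7) ≈ 38.5118.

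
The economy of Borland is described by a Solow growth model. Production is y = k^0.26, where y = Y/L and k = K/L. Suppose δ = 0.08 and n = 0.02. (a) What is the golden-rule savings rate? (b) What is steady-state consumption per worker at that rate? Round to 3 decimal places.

(a) s_gold = 0.260; (b) c_gold ≈ 1.035

n + δ = 0.02 + 0.08 = 0.1.
For Cobb-Douglas, s_gold equals capital's share: s_gold = 0.26.
Golden rule sets MPK = n+δ: 0.26·k^(0.26−1) = 0.1, so k_gold = (0.26/0.1)^(1/0.74) ≈ 3.6373.
y_gold = 3.6373^0.26 ≈ 1.3989; c_gold = (1−0.26)·y_gold ≈ 1.0352.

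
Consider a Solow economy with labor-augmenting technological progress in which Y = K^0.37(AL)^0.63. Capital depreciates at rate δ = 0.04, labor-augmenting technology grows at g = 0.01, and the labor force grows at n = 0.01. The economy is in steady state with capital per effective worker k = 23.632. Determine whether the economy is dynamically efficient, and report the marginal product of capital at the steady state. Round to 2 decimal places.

n + g + δ = 0.01 + 0.01 + 0.04 = 0.06.
MPK = 0.37·k^(0.37−1) = 0.37·23.632^(-0.63) ≈ 0.0505.
MPK < 0.06, so the economy is dynamically inefficient (over-saving).

dynamically inefficient; MPK ≈ 0.05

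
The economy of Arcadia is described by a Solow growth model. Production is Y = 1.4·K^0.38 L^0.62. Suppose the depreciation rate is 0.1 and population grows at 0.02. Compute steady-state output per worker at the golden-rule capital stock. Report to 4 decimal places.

The effective depreciation rate is n + δ = 0.02 + 0.1 = 0.12.
Setting f'(k) = n+δ gives 0.38·1.4·k^(0.38−1) = 0.12, hence k_gold = (0.38·1.4/0.12)^(1/0.62) ≈ 11.0437.
Output: y_gold = 1.4·k_gold^0.38 = 1.4·11.0437^0.38 ≈ 3.4875.

y_gold ≈ 3.4875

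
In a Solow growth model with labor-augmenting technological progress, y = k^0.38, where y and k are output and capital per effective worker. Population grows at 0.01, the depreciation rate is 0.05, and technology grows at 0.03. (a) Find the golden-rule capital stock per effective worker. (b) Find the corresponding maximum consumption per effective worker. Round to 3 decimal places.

Break-even investment rate: n + g + δ = 0.01 + 0.03 + 0.05 = 0.09.
At the golden rule the marginal product of capital equals n+g+δ: 0.38·k^(0.38−1) = 0.09. Solving, k_gold = (0.38/0.09)^(1/0.62) ≈ 10.2079.
y_gold = 10.2079^0.38 ≈ 2.4177; c_gold = y_gold − 0.09·k_gold ≈ 1.4990.

(a) k_gold ≈ 10.208; (b) c_gold ≈ 1.499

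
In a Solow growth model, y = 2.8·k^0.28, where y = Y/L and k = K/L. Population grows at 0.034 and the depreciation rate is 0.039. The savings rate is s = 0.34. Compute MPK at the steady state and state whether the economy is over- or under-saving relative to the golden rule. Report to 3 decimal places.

over-saving; MPK ≈ 0.060

n + δ = 0.034 + 0.039 = 0.073.
Steady-state k*: s·A·k^0.28 = 0.073·k gives k* = (0.34·2.8/0.073)^(1/0.72) ≈ 35.4036.
MPK = 0.28·2.8·35.4036^(-0.72) ≈ 0.0601.
MPK < n+δ = 0.073, so the economy is dynamically inefficient (over-saving).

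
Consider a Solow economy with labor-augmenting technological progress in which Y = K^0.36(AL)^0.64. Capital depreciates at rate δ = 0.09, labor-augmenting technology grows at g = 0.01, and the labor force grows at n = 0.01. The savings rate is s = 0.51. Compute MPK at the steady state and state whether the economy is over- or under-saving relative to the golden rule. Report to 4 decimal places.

over-saving; MPK ≈ 0.0776

The effective depreciation rate is n + g + δ = 0.01 + 0.01 + 0.09 = 0.11.
Steady-state k*: s·k^0.36 = 0.11·k gives k* = (0.51/0.11)^(1/0.64) ≈ 10.9876.
MPK = 0.36·10.9876^(-0.64) ≈ 0.0776.
MPK < n+g+δ = 0.11, so the economy is dynamically inefficient (over-saving).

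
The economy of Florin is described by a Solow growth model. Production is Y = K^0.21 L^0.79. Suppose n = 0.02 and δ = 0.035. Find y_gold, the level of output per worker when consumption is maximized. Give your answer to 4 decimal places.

The effective depreciation rate is n + δ = 0.02 + 0.035 = 0.055.
Setting f'(k) = n+δ gives 0.21·k^(0.21−1) = 0.055, hence k_gold = (0.21/0.055)^(1/0.79) ≈ 5.4516.
Output: y_gold = k_gold^0.21 = 5.4516^0.21 ≈ 1.4278.

y_gold ≈ 1.4278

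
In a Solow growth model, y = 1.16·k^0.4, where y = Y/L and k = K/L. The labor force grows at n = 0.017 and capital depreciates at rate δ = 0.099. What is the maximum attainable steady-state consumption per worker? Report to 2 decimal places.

c_gold ≈ 1.75

Capital per worker breaks even when investment replaces (n + δ)·k; here n + δ = 0.116.
Maximizing c = f(k) − (n+δ)·k gives f'(k) = n+δ, i.e. 0.4·1.16·k^(0.4−1) = 0.116, so k_gold = (0.4·1.16/0.116)^(1/0.6) ≈ 10.0794.
y_gold = 1.16·10.0794^0.4 ≈ 2.9230.
c_gold = y_gold − (n+δ)·k_gold = 2.9230 − 0.116·10.0794 ≈ 1.7538.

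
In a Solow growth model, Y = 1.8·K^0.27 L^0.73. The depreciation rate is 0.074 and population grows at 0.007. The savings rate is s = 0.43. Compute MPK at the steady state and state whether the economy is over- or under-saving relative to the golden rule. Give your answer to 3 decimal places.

Capital per worker breaks even when investment replaces (n + δ)·k; here n + δ = 0.081.
Steady-state k*: s·A·k^0.27 = 0.081·k gives k* = (0.43·1.8/0.081)^(1/0.73) ≈ 22.0200.
MPK = 0.27·1.8·22.0200^(-0.73) ≈ 0.0509.
MPK < n+δ = 0.081, so the economy is dynamically inefficient (over-saving).

over-saving; MPK ≈ 0.051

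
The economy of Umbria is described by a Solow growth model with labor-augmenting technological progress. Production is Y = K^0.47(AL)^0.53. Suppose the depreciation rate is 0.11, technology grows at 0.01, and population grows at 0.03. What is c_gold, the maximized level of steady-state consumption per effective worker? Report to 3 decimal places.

The effective depreciation rate is n + g + δ = 0.03 + 0.01 + 0.11 = 0.15.
Golden rule sets MPK = n+g+δ: 0.47·k^(0.47−1) = 0.15, so k_gold = (0.47/0.15)^(1/0.53) ≈ 8.6270.
y_gold = 8.6270^0.47 ≈ 2.7533.
c_gold = y_gold − (n+g+δ)·k_gold = 2.7533 − 0.15·8.6270 ≈ 1.4593.

c_gold ≈ 1.459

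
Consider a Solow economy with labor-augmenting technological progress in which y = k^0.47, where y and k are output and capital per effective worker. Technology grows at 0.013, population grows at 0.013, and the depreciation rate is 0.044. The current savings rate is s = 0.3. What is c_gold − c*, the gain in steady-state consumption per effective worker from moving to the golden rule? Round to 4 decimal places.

Δc ≈ 0.3242

Capital per effective worker breaks even when investment replaces (n + g + δ)·k; here n + g + δ = 0.07.
Current steady state (s = 0.3): k* = (0.3/0.07)^(1/0.53) ≈ 15.5775, y* = 15.5775^0.47 ≈ 3.6347, c* = (1−0.3)·3.6347 ≈ 2.5443.
Setting f'(k) = n+g+δ gives 0.47·k^(0.47−1) = 0.07, hence k_gold = (0.47/0.07)^(1/0.53) ≈ 36.3393.
y_gold = 36.3393^0.47 ≈ 5.4122, c_gold = y_gold − 0.07·k_gold ≈ 2.8685.
Gain: Δc = 2.8685 − 2.5443 ≈ 0.3242.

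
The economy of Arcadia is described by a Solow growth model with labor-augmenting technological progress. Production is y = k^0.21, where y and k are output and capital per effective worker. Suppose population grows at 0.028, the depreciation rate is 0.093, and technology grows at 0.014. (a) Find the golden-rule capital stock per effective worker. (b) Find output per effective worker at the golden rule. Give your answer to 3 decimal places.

(a) k_gold ≈ 1.749; (b) y_gold ≈ 1.125

The effective depreciation rate is n + g + δ = 0.028 + 0.014 + 0.093 = 0.135.
Maximizing c = f(k) − (n+g+δ)·k gives f'(k) = n+g+δ, i.e. 0.21·k^(0.21−1) = 0.135, so k_gold = (0.21/0.135)^(1/0.79) ≈ 1.7494.
y_gold = 1.7494^0.21 ≈ 1.1246.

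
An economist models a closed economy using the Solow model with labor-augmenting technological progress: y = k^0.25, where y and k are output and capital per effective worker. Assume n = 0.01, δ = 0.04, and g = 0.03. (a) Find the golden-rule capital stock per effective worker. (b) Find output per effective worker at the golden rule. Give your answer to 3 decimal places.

(a) k_gold ≈ 4.569; (b) y_gold ≈ 1.462

The effective depreciation rate is n + g + δ = 0.01 + 0.03 + 0.04 = 0.08.
Golden rule sets MPK = n+g+δ: 0.25·k^(0.25−1) = 0.08, so k_gold = (0.25/0.08)^(1/0.75) ≈ 4.5688.
y_gold = 4.5688^0.25 ≈ 1.4620.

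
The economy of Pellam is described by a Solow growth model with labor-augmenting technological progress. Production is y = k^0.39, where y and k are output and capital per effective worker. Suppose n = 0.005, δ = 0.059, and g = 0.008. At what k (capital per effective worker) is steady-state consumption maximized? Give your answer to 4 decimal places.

k_gold ≈ 15.9529

Capital per effective worker breaks even when investment replaces (n + g + δ)·k; here n + g + δ = 0.072.
Maximizing c = f(k) − (n+g+δ)·k gives f'(k) = n+g+δ, i.e. 0.39·k^(0.39−1) = 0.072, so k_gold = (0.39/0.072)^(1/0.61) ≈ 15.9529.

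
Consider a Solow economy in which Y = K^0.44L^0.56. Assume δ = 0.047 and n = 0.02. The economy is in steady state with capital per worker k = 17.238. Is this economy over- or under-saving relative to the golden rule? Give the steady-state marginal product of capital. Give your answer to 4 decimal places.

The effective depreciation rate is n + δ = 0.02 + 0.047 = 0.067.
MPK = 0.44·k^(0.44−1) = 0.44·17.238^(-0.56) ≈ 0.0893.
MPK > 0.067, so the economy is dynamically efficient (under-saving).

under-saving; MPK ≈ 0.0893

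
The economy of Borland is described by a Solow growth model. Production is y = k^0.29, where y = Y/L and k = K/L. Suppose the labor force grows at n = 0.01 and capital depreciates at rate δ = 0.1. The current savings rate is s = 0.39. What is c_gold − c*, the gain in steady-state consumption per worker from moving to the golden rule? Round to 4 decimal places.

Δc ≈ 0.0320

n + δ = 0.01 + 0.1 = 0.11.
Current steady state (s = 0.39): k* = (0.39/0.11)^(1/0.71) ≈ 5.9455, y* = 5.9455^0.29 ≈ 1.6769, c* = (1−0.39)·1.6769 ≈ 1.0229.
Maximizing c = f(k) − (n+δ)·k gives f'(k) = n+δ, i.e. 0.29·k^(0.29−1) = 0.11, so k_gold = (0.29/0.11)^(1/0.71) ≈ 3.9171.
y_gold = 3.9171^0.29 ≈ 1.4858, c_gold = y_gold − 0.11·k_gold ≈ 1.0549.
Gain: Δc = 1.0549 − 1.0229 ≈ 0.0320.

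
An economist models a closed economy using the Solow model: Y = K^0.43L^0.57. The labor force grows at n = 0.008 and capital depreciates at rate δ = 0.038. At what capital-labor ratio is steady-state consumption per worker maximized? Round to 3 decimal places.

k_gold ≈ 50.466

The effective depreciation rate is n + δ = 0.008 + 0.038 = 0.046.
Setting f'(k) = n+δ gives 0.43·k^(0.43−1) = 0.046, hence k_gold = (0.43/0.046)^(1/0.57) ≈ 50.4663.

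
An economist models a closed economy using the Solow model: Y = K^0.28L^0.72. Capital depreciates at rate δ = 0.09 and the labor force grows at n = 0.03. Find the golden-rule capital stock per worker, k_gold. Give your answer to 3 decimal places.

k_gold ≈ 3.244

n + δ = 0.03 + 0.09 = 0.12.
Setting f'(k) = n+δ gives 0.28·k^(0.28−1) = 0.12, hence k_gold = (0.28/0.12)^(1/0.72) ≈ 3.2440.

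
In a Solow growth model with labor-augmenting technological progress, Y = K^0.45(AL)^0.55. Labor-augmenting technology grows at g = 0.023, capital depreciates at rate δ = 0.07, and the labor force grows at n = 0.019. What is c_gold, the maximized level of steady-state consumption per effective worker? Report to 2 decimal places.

The effective depreciation rate is n + g + δ = 0.019 + 0.023 + 0.07 = 0.112.
Maximizing c = f(k) − (n+g+δ)·k gives f'(k) = n+g+δ, i.e. 0.45·k^(0.45−1) = 0.112, so k_gold = (0.45/0.112)^(1/0.55) ≈ 12.5364.
y_gold = 12.5364^0.45 ≈ 3.1202.
c_gold = y_gold − (n+g+δ)·k_gold = 3.1202 − 0.112·12.5364 ≈ 1.7161.

c_gold ≈ 1.72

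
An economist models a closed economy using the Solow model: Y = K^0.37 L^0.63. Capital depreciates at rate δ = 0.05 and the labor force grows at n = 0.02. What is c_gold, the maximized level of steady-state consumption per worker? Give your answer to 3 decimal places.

The effective depreciation rate is n + δ = 0.02 + 0.05 = 0.07.
Maximizing c = f(k) − (n+δ)·k gives f'(k) = n+δ, i.e. 0.37·k^(0.37−1) = 0.07, so k_gold = (0.37/0.07)^(1/0.63) ≈ 14.0535.
y_gold = 14.0535^0.37 ≈ 2.6588.
c_gold = y_gold − (n+δ)·k_gold = 2.6588 − 0.07·14.0535 ≈ 1.6750.

c_gold ≈ 1.675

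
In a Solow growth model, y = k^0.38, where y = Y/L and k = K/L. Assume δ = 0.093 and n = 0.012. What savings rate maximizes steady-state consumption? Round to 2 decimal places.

n + δ = 0.012 + 0.093 = 0.105.
At the golden rule MPK = n+δ, and in any Cobb-Douglas steady state s = (n+δ)·k/y = MPK·k/y = capital's share 0.38.

s_gold = 0.38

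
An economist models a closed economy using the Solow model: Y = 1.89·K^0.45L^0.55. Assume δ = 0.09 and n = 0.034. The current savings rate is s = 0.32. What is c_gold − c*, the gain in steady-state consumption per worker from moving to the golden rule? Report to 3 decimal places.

Capital per worker breaks even when investment replaces (n + δ)·k; here n + δ = 0.124.
Current steady state (s = 0.32): k* = (0.32·1.89/0.124)^(1/0.55) ≈ 17.8342, y* = 1.89·17.8342^0.45 ≈ 6.9108, c* = (1−0.32)·6.9108 ≈ 4.6993.
Golden rule sets MPK = n+δ: 0.45·1.89·k^(0.45−1) = 0.124, so k_gold = (0.45·1.89/0.124)^(1/0.55) ≈ 33.1482.
y_gold = 1.89·33.1482^0.45 ≈ 9.1342, c_gold = y_gold − 0.124·k_gold ≈ 5.0238.
Gain: Δc = 5.0238 − 4.6993 ≈ 0.3245.

Δc ≈ 0.324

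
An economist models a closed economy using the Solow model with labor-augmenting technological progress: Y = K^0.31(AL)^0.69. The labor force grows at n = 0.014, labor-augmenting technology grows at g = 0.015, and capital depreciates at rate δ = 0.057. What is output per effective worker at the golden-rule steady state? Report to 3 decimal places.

y_gold ≈ 1.779

n + g + δ = 0.014 + 0.015 + 0.057 = 0.086.
At the golden rule the marginal product of capital equals n+g+δ: 0.31·k^(0.31−1) = 0.086. Solving, k_gold = (0.31/0.086)^(1/0.69) ≈ 6.4128.
Output: y_gold = k_gold^0.31 = 6.4128^0.31 ≈ 1.7790.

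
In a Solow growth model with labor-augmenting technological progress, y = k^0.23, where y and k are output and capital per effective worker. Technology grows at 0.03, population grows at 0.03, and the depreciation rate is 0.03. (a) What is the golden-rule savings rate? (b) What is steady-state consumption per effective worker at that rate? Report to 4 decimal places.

Capital per effective worker breaks even when investment replaces (n + g + δ)·k; here n + g + δ = 0.09.
For Cobb-Douglas, s_gold equals capital's share: s_gold = 0.23.
Golden rule sets MPK = n+g+δ: 0.23·k^(0.23−1) = 0.09, so k_gold = (0.23/0.09)^(1/0.77) ≈ 3.3822.
y_gold = 3.3822^0.23 ≈ 1.3235; c_gold = (1−0.23)·y_gold ≈ 1.0191.

(a) s_gold = 0.2300; (b) c_gold ≈ 1.0191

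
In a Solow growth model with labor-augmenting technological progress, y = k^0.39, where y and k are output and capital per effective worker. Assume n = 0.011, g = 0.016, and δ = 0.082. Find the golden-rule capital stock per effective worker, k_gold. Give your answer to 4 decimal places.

Capital per effective worker breaks even when investment replaces (n + g + δ)·k; here n + g + δ = 0.109.
Setting f'(k) = n+g+δ gives 0.39·k^(0.39−1) = 0.109, hence k_gold = (0.39/0.109)^(1/0.61) ≈ 8.0836.

k_gold ≈ 8.0836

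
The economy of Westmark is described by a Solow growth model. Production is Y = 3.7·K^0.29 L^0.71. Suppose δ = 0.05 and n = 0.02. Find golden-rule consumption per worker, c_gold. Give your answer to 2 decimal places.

c_gold ≈ 8.01

The effective depreciation rate is n + δ = 0.02 + 0.05 = 0.07.
Golden rule sets MPK = n+δ: 0.29·3.7·k^(0.29−1) = 0.07, so k_gold = (0.29·3.7/0.07)^(1/0.71) ≈ 46.7434.
y_gold = 3.7·46.7434^0.29 ≈ 11.2829.
c_gold = y_gold − (n+δ)·k_gold = 11.2829 − 0.07·46.7434 ≈ 8.0109.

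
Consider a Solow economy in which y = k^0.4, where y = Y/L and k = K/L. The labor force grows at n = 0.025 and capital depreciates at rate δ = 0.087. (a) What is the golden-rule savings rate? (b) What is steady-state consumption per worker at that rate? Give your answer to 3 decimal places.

The effective depreciation rate is n + δ = 0.025 + 0.087 = 0.112.
For Cobb-Douglas, s_gold equals capital's share: s_gold = 0.4.
Maximizing c = f(k) − (n+δ)·k gives f'(k) = n+δ, i.e. 0.4·k^(0.4−1) = 0.112, so k_gold = (0.4/0.112)^(1/0.6) ≈ 8.3446.
y_gold = 8.3446^0.4 ≈ 2.3365; c_gold = (1−0.4)·y_gold ≈ 1.4019.

(a) s_gold = 0.400; (b) c_gold ≈ 1.402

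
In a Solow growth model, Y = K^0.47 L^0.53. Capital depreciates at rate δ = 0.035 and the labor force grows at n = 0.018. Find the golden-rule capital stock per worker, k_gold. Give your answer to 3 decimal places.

k_gold ≈ 61.425

Break-even investment rate: n + δ = 0.018 + 0.035 = 0.053.
Golden rule sets MPK = n+δ: 0.47·k^(0.47−1) = 0.053, so k_gold = (0.47/0.053)^(1/0.53) ≈ 61.4247.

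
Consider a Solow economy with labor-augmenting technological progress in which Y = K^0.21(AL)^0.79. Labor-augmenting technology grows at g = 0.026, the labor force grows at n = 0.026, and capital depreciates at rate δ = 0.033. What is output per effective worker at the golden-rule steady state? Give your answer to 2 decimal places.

y_gold ≈ 1.27

n + g + δ = 0.026 + 0.026 + 0.033 = 0.085.
Golden rule sets MPK = n+g+δ: 0.21·k^(0.21−1) = 0.085, so k_gold = (0.21/0.085)^(1/0.79) ≈ 3.1421.
Output: y_gold = k_gold^0.21 = 3.1421^0.21 ≈ 1.2718.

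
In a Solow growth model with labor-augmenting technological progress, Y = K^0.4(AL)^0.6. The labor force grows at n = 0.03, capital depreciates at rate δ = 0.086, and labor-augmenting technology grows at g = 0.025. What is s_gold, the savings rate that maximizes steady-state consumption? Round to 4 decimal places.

Capital per effective worker breaks even when investment replaces (n + g + δ)·k; here n + g + δ = 0.141.
At the golden rule MPK = n+g+δ, and in any Cobb-Douglas steady state s = (n+g+δ)·k/y = MPK·k/y = capital's share 0.4.

s_gold = 0.4000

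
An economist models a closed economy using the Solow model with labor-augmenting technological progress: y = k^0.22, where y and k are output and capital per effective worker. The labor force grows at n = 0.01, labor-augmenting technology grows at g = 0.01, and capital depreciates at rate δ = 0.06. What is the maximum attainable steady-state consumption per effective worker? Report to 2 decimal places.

c_gold ≈ 1.04

Capital per effective worker breaks even when investment replaces (n + g + δ)·k; here n + g + δ = 0.08.
At the golden rule the marginal product of capital equals n+g+δ: 0.22·k^(0.22−1) = 0.08. Solving, k_gold = (0.22/0.08)^(1/0.78) ≈ 3.6580.
y_gold = 3.6580^0.22 ≈ 1.3302.
c_gold = y_gold − (n+g+δ)·k_gold = 1.3302 − 0.08·3.6580 ≈ 1.0375.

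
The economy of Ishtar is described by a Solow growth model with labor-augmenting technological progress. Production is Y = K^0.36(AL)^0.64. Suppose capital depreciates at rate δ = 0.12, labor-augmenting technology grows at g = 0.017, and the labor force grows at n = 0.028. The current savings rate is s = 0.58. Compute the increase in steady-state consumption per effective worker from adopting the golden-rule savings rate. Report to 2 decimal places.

Δc ≈ 0.14

n + g + δ = 0.028 + 0.017 + 0.12 = 0.165.
Current steady state (s = 0.58): k* = (0.58/0.165)^(1/0.64) ≈ 7.1291, y* = 7.1291^0.36 ≈ 2.0281, c* = (1−0.58)·2.0281 ≈ 0.8518.
At the golden rule the marginal product of capital equals n+g+δ: 0.36·k^(0.36−1) = 0.165. Solving, k_gold = (0.36/0.165)^(1/0.64) ≈ 3.3838.
y_gold = 3.3838^0.36 ≈ 1.5509, c_gold = y_gold − 0.165·k_gold ≈ 0.9926.
Gain: Δc = 0.9926 − 0.8518 ≈ 0.1408.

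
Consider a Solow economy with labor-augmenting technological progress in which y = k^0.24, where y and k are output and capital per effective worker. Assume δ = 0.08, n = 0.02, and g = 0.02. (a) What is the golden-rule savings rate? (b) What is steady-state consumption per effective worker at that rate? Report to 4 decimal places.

(a) s_gold = 0.2400; (b) c_gold ≈ 0.9460

Capital per effective worker breaks even when investment replaces (n + g + δ)·k; here n + g + δ = 0.12.
For Cobb-Douglas, s_gold equals capital's share: s_gold = 0.24.
Setting f'(k) = n+g+δ gives 0.24·k^(0.24−1) = 0.12, hence k_gold = (0.24/0.12)^(1/0.76) ≈ 2.4894.
y_gold = 2.4894^0.24 ≈ 1.2447; c_gold = (1−0.24)·y_gold ≈ 0.9460.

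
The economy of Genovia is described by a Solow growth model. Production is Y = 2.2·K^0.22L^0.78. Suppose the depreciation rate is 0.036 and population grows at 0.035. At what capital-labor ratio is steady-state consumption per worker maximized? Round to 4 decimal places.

k_gold ≈ 11.7139

Break-even investment rate: n + δ = 0.035 + 0.036 = 0.071.
Setting f'(k) = n+δ gives 0.22·2.2·k^(0.22−1) = 0.071, hence k_gold = (0.22·2.2/0.071)^(1/0.78) ≈ 11.7139.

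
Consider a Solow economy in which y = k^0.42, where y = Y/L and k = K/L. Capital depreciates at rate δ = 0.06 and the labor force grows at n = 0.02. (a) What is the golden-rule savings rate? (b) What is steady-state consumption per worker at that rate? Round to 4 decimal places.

(a) s_gold = 0.4200; (b) c_gold ≈ 1.9272

Break-even investment rate: n + δ = 0.02 + 0.06 = 0.08.
For Cobb-Douglas, s_gold equals capital's share: s_gold = 0.42.
Maximizing c = f(k) − (n+δ)·k gives f'(k) = n+δ, i.e. 0.42·k^(0.42−1) = 0.08, so k_gold = (0.42/0.08)^(1/0.58) ≈ 17.4443.
y_gold = 17.4443^0.42 ≈ 3.3227; c_gold = (1−0.42)·y_gold ≈ 1.9272.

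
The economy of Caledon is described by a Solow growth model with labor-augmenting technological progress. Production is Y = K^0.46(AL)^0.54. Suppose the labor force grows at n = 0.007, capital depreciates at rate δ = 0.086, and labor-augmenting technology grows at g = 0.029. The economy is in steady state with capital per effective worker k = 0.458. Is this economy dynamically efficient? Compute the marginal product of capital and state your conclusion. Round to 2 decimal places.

Break-even investment rate: n + g + δ = 0.007 + 0.029 + 0.086 = 0.122.
MPK = 0.46·k^(0.46−1) = 0.46·0.458^(-0.54) ≈ 0.7013.
MPK > 0.122, so the economy is dynamically efficient (under-saving).

dynamically efficient; MPK ≈ 0.70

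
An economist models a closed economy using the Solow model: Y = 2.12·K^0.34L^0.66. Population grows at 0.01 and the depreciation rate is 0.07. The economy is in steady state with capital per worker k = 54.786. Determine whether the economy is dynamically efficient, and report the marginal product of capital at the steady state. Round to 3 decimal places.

The effective depreciation rate is n + δ = 0.01 + 0.07 = 0.08.
MPK = 0.34·2.12·k^(0.34−1) = 0.34·2.12·54.786^(-0.66) ≈ 0.0513.
MPK < 0.08, so the economy is dynamically inefficient (over-saving).

dynamically inefficient; MPK ≈ 0.051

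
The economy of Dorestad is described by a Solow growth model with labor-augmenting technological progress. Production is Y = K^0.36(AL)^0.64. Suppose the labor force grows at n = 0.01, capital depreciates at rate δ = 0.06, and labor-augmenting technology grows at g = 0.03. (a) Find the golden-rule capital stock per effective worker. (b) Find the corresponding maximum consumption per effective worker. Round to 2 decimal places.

(a) k_gold ≈ 7.40; (b) c_gold ≈ 1.32

The effective depreciation rate is n + g + δ = 0.01 + 0.03 + 0.06 = 0.1.
Setting f'(k) = n+g+δ gives 0.36·k^(0.36−1) = 0.1, hence k_gold = (0.36/0.1)^(1/0.64) ≈ 7.3998.
y_gold = 7.3998^0.36 ≈ 2.0555; c_gold = y_gold − 0.1·k_gold ≈ 1.3155.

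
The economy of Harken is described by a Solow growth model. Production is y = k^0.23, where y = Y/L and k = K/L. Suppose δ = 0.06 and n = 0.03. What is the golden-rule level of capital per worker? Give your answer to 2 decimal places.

k_gold ≈ 3.38

Break-even investment rate: n + δ = 0.03 + 0.06 = 0.09.
At the golden rule the marginal product of capital equals n+δ: 0.23·k^(0.23−1) = 0.09. Solving, k_gold = (0.23/0.09)^(1/0.77) ≈ 3.3822.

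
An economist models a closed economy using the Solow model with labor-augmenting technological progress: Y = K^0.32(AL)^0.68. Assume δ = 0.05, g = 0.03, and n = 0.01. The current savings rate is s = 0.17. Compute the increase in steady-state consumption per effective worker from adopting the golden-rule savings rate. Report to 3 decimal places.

Δc ≈ 0.116

The effective depreciation rate is n + g + δ = 0.01 + 0.03 + 0.05 = 0.09.
Current steady state (s = 0.17): k* = (0.17/0.09)^(1/0.68) ≈ 2.5479, y* = 2.5479^0.32 ≈ 1.3489, c* = (1−0.17)·1.3489 ≈ 1.1196.
Maximizing c = f(k) − (n+g+δ)·k gives f'(k) = n+g+δ, i.e. 0.32·k^(0.32−1) = 0.09, so k_gold = (0.32/0.09)^(1/0.68) ≈ 6.4589.
y_gold = 6.4589^0.32 ≈ 1.8166, c_gold = y_gold − 0.09·k_gold ≈ 1.2353.
Gain: Δc = 1.2353 − 1.1196 ≈ 0.1157.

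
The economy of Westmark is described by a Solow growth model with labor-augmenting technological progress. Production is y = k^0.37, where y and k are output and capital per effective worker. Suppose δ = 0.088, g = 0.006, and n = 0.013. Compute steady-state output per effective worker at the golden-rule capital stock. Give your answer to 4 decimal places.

Capital per effective worker breaks even when investment replaces (n + g + δ)·k; here n + g + δ = 0.107.
At the golden rule the marginal product of capital equals n+g+δ: 0.37·k^(0.37−1) = 0.107. Solving, k_gold = (0.37/0.107)^(1/0.63) ≈ 7.1658.
Output: y_gold = k_gold^0.37 = 7.1658^0.37 ≈ 2.0723.

y_gold ≈ 2.0723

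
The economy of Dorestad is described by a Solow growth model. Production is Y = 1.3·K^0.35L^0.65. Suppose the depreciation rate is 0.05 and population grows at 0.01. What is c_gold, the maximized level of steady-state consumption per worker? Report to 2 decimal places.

c_gold ≈ 2.52

n + δ = 0.01 + 0.05 = 0.06.
Golden rule sets MPK = n+δ: 0.35·1.3·k^(0.35−1) = 0.06, so k_gold = (0.35·1.3/0.06)^(1/0.65) ≈ 22.5752.
y_gold = 1.3·22.5752^0.35 ≈ 3.8700.
c_gold = y_gold − (n+δ)·k_gold = 3.8700 − 0.06·22.5752 ≈ 2.5155.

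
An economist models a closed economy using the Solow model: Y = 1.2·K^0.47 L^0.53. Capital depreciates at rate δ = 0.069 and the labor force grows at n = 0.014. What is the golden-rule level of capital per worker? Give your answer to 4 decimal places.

k_gold ≈ 37.1698

The effective depreciation rate is n + δ = 0.014 + 0.069 = 0.083.
Setting f'(k) = n+δ gives 0.47·1.2·k^(0.47−1) = 0.083, hence k_gold = (0.47·1.2/0.083)^(1/0.53) ≈ 37.1698.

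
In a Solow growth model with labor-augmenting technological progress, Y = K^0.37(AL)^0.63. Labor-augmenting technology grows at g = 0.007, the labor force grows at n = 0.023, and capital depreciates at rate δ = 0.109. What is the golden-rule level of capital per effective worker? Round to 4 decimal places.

k_gold ≈ 4.7304

Break-even investment rate: n + g + δ = 0.023 + 0.007 + 0.109 = 0.139.
Golden rule sets MPK = n+g+δ: 0.37·k^(0.37−1) = 0.139, so k_gold = (0.37/0.139)^(1/0.63) ≈ 4.7304.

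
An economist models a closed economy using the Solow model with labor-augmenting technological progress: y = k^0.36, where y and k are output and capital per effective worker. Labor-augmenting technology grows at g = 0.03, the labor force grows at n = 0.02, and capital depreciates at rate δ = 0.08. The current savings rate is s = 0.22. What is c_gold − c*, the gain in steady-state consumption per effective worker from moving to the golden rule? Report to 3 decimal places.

Break-even investment rate: n + g + δ = 0.02 + 0.03 + 0.08 = 0.13.
Current steady state (s = 0.22): k* = (0.22/0.13)^(1/0.64) ≈ 2.2751, y* = 2.2751^0.36 ≈ 1.3444, c* = (1−0.22)·1.3444 ≈ 1.0486.
Maximizing c = f(k) − (n+g+δ)·k gives f'(k) = n+g+δ, i.e. 0.36·k^(0.36−1) = 0.13, so k_gold = (0.36/0.13)^(1/0.64) ≈ 4.9112.
y_gold = 4.9112^0.36 ≈ 1.7735, c_gold = y_gold − 0.13·k_gold ≈ 1.1350.
Gain: Δc = 1.1350 − 1.0486 ≈ 0.0864.

Δc ≈ 0.086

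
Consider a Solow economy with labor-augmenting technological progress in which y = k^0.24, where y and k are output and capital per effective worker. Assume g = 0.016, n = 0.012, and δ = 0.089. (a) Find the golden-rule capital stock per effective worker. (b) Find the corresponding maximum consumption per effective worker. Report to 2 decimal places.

(a) k_gold ≈ 2.57; (b) c_gold ≈ 0.95

Break-even investment rate: n + g + δ = 0.012 + 0.016 + 0.089 = 0.117.
Maximizing c = f(k) − (n+g+δ)·k gives f'(k) = n+g+δ, i.e. 0.24·k^(0.24−1) = 0.117, so k_gold = (0.24/0.117)^(1/0.76) ≈ 2.5737.
y_gold = 2.5737^0.24 ≈ 1.2547; c_gold = y_gold − 0.117·k_gold ≈ 0.9536.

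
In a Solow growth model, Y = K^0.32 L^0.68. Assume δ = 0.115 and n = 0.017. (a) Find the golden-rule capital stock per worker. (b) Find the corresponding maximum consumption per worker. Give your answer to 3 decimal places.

The effective depreciation rate is n + δ = 0.017 + 0.115 = 0.132.
Setting f'(k) = n+δ gives 0.32·k^(0.32−1) = 0.132, hence k_gold = (0.32/0.132)^(1/0.68) ≈ 3.6775.
y_gold = 3.6775^0.32 ≈ 1.5170; c_gold = y_gold − 0.132·k_gold ≈ 1.0315.

(a) k_gold ≈ 3.678; (b) c_gold ≈ 1.032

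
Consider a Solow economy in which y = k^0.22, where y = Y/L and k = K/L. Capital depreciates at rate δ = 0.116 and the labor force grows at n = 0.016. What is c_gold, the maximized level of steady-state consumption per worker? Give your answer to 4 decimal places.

The effective depreciation rate is n + δ = 0.016 + 0.116 = 0.132.
Golden rule sets MPK = n+δ: 0.22·k^(0.22−1) = 0.132, so k_gold = (0.22/0.132)^(1/0.78) ≈ 1.9250.
y_gold = 1.9250^0.22 ≈ 1.1550.
c_gold = y_gold − (n+δ)·k_gold = 1.1550 − 0.132·1.9250 ≈ 0.9009.

c_gold ≈ 0.9009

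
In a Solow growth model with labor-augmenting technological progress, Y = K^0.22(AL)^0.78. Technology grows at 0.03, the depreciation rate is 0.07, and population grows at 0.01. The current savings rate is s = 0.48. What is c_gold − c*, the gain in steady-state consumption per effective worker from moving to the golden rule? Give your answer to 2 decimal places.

Break-even investment rate: n + g + δ = 0.01 + 0.03 + 0.07 = 0.11.
Current steady state (s = 0.48): k* = (0.48/0.11)^(1/0.78) ≈ 6.6118, y* = 6.6118^0.22 ≈ 1.5152, c* = (1−0.48)·1.5152 ≈ 0.7879.
Maximizing c = f(k) − (n+g+δ)·k gives f'(k) = n+g+δ, i.e. 0.22·k^(0.22−1) = 0.11, so k_gold = (0.22/0.11)^(1/0.78) ≈ 2.4318.
y_gold = 2.4318^0.22 ≈ 1.2159, c_gold = y_gold − 0.11·k_gold ≈ 0.9484.
Gain: Δc = 0.9484 − 0.7879 ≈ 0.1605.

Δc ≈ 0.16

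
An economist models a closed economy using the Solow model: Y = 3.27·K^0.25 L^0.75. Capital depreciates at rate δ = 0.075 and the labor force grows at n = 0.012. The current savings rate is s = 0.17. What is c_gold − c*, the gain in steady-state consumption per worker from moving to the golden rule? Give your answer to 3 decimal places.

Δc ≈ 0.139

The effective depreciation rate is n + δ = 0.012 + 0.075 = 0.087.
Current steady state (s = 0.17): k* = (0.17·3.27/0.087)^(1/0.75) ≈ 11.8569, y* = 3.27·11.8569^0.25 ≈ 6.0679, c* = (1−0.17)·6.0679 ≈ 5.0364.
Setting f'(k) = n+δ gives 0.25·3.27·k^(0.25−1) = 0.087, hence k_gold = (0.25·3.27/0.087)^(1/0.75) ≈ 19.8286.
y_gold = 3.27·19.8286^0.25 ≈ 6.9003, c_gold = y_gold − 0.087·k_gold ≈ 5.1753.
Gain: Δc = 5.1753 − 5.0364 ≈ 0.1389.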